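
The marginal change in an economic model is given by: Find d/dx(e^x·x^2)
Product rule: (fg)'=f'g + fg'
f=e^x, f'=e^x
g=x^2, g'=2x

Answer: e^x·x^2 + 2·e^x·x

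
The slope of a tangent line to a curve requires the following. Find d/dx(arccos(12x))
d/dx[arccos(u)] = -u'/√(1-u²), u = 12x, u' = 12

Answer: -12/√(1 - 144x²)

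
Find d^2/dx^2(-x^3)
Apply power rule 2 times:
d^1: -3x^2
d^2: -6x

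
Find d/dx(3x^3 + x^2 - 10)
Power rule: d/dx(ax^n) = n·a·x^(n-1)
Term by term: 9·x^2+2·x

Answer: 9x^2+2x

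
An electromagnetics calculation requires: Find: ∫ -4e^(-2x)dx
Since d/dx[e^(-2x)]=-2e^(-2x), we get 2 e^(-2x) + C

Answer: 2e^(-2x) + C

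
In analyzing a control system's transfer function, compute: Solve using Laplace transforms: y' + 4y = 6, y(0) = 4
Take L of both sides: sY(s)-4+4Y(s)=6/s
Y(s)(s+4)=6/s+4
Y(s)=6/(s(s+4))+4/(s+4)
Partial fractions: 6/(s(s+4))=(3/2)/s - (3/2)/(s+4)
So Y(s)=(3/2)/s+(5/2)/(s+4)
Inverse transform (L^(-1){1/s}=1, L^(-1){1/(s+4)}=e^(-4t)):

Answer: y(t)=3/2+(5/2)·e^(-4t)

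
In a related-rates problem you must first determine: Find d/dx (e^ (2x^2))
Chain rule: d/dx[e^u]=e^u · u' where u=2x^2
u'=4x

Answer: 4x·e^(2x^2)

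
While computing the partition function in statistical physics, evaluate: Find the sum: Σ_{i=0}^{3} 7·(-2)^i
Geometric series: S = a(1 - r^n)/(1 - r)
a = 7, r = -2, n = 4
S = 7(1-16)/3 = -35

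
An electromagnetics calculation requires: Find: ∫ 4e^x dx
Since d/dx[e^x] = + e^x, we get 4e^x + C

Answer: 4e^x + C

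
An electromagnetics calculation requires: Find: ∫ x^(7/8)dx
Power rule: ∫ x^(7/8) dx=x^(15/8)/(15/8)+C

Answer: (8/15)·x^(15/8)+C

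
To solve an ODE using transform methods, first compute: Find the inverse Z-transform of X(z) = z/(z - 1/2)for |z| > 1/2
Standard pair: z/(z-a) <-> a^n*u[n] for causal signals
With a = 1/2: x[n] = (1/2)^n*u[n]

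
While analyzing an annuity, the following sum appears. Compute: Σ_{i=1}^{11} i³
Using formula: Σ i^3=[n(n + 1)/2]²=[11·12/2]²=4356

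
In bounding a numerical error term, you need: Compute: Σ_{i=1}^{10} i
Using formula: Σ i^1=n(n+1)/2=10·11/2=55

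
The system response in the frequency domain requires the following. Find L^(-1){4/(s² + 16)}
L^(-1){w/(s² + w²)}=sin(wt)
Here w=4

Answer: sin(4t)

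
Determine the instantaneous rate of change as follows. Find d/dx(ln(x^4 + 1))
Chain rule: d/dx[ln(u)] = u'/u where u = x^4 + 1
u' = 4x^3

Answer: (4x^3)/(x^4 + 1)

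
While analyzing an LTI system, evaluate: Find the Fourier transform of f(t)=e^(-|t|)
Using the standard pair: F{e^(-a|t|)} = 2a/(a^2 + omega^2)
With a = 1: F(omega) = 2/(1 + omega^2)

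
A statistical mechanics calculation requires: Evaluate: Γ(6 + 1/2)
Γ(n + 1/2) = (2n)!√π/(4^n·n!)
= 479001600√π/(4096·720) = (10395/64)·√π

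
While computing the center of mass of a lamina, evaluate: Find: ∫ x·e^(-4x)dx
Integration by parts: u=x, dv=e^(-4x) dx
du=dx, v=e^(-4x)/(-4)
=x·e^(-4x)/(-4) - ∫ e^(-4x)/(-4) dx
=x·e^(-4x)/(-4) - e^(-4x)/16 + C

Answer: e^(-4x)(x/(-4) - 1/16) + C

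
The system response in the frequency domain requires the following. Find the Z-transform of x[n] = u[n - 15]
Using the time-shift property: Z{u[n-15]}=z^(-15)*z/(z-1)
=z^(-14)/(z-1)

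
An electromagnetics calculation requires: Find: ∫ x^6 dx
Using power rule: ∫ x^6 dx = 1/7 x^7+C = (1/7)x^7+C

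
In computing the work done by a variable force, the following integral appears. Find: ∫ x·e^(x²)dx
Let u = x², du = 2x dx
∫ (1/2)e^u du = e^u/2+C

Answer: e^(x²)/2+C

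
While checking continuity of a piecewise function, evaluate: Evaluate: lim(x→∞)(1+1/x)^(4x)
Rewrite as [(1 + 1/x)^x]^4.
lim(1 + 1/x)^x=e^1, so limit=(e^1)^4=e^4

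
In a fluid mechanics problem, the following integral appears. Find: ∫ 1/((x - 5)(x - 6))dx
Partial fractions: 1/((x-5)(x-6)) = A/(x-5)+B/(x-6)
A = -1, B = 1
∫ [-1· 1/(x-5)+1· 1/(x-6)] dx
= (1)[ln|x-6| - ln|x-5|]+C

Answer: ln|(x-6)/(x-5)|+C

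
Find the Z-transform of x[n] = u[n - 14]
Using the time-shift property: Z{u[n-14]} = z^(-14) * z/(z-1)
= z^(-13)/(z-1)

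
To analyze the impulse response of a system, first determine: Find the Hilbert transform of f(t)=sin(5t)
The Hilbert transform shifts each frequency component by -pi/2.
H{sin(wt)}=-cos(wt)
With w=5: H{sin(5t)}=-cos(5t)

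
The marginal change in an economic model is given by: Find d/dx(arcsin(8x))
d/dx[arcsin(u)] = u'/√(1-u²), u = 8x, u' = 8

Answer: 8/√(1 - 64x²)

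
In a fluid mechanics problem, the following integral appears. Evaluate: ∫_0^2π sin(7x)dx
Antiderivative: -cos(7x)/7
Evaluate at bounds: [-cos(7·2π)/7] - [-cos(7·0)/7]
= (-(1)+(1))/7 = 0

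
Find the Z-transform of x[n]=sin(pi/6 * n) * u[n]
Z{sin(w0 * n) * u[n]}=z * sin(w0)/(z^2-2z * cos(w0)+1)
With w0=pi/6: X(z)=z * sin(pi/6)/(z^2-2z * cos(pi/6)+1)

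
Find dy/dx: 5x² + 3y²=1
Differentiate: 10x + 6y·(dy/dx)=0
dy/dx=-10x/(6y)=-(5/3)·(x/y)

Answer: dy/dx=-(5/3)·(x/y)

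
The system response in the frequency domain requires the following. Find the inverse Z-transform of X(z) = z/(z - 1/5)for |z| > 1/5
Standard pair: z/(z-a) <-> a^n * u[n] for causal signals
With a = 1/5: x[n] = (1/5)^n * u[n]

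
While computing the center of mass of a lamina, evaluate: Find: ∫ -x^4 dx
Using power rule: ∫ -x^4 dx = -1/5 x^5+C = (-1/5)x^5+C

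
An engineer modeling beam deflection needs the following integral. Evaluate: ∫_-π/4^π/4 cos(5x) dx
Antiderivative: sin(5x)/5
Evaluate at bounds: [sin(5·π/4)/5] - [sin(5·-π/4)/5]
=((-√2/2) - (√2/2))/5=-√2/5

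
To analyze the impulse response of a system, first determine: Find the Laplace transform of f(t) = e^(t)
L{e^(at)}=1/(s-a)
L{e^(t)}=1/(s-1)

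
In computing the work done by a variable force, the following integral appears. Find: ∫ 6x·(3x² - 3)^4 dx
Let u = 3x² - 3, du = 6x dx
∫ u^4 du = u^5/5+C

Answer: (3x² - 3)^5/5+C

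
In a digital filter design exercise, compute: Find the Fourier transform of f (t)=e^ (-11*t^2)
The Fourier transform of a Gaussian e^(-a*t^2) is sqrt(pi/a)*e^(-omega^2/(4a)).
With a=11: F(omega)=sqrt(pi/11)*e^(-omega^2/44)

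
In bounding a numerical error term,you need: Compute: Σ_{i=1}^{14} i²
Using formula: Σ i^2 = n(n+1)(2n+1)/6 = 14·15·29/6 = 1015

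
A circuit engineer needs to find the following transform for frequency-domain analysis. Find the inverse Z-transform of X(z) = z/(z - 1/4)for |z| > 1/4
Standard pair: z/(z-a) <-> a^n*u[n] for causal signals
With a=1/4: x[n]=(1/4)^n*u[n]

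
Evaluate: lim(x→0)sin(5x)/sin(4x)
sin(u) ≈ u for small u:
sin(5x)/sin(4x) ≈ 5x/(4x)=5/4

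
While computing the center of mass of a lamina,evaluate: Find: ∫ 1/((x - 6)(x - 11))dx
Partial fractions: 1/((x-6)(x-11))=A/(x-6) + B/(x-11)
A=-1/5, B=1/5
∫ [-1/5· 1/(x-6) + 1/5· 1/(x-11)] dx
=(1/5)[ln|x-11| - ln|x-6|] + C

Answer: (1/5)·ln|(x-11)/(x-6)| + C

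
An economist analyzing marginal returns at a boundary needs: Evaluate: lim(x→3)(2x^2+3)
Polynomial is continuous, so substitute x = 3:
2·3^2 + 3 = 21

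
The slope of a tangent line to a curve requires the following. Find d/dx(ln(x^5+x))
Chain rule: d/dx[ln(u)] = u'/u where u = x^5+x
u' = 5x^4+1

Answer: (5x^4+1)/(x^5+x)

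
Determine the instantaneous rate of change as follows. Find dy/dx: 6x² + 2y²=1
Differentiate: 12x + 4y·(dy/dx)=0
dy/dx=-12x/(4y)=-3·(x/y)

Answer: dy/dx=-3·(x/y)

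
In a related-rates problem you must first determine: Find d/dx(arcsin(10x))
d/dx[arcsin(u)] = u'/√(1-u²), u = 10x, u' = 10

Answer: 10/√(1-100x²)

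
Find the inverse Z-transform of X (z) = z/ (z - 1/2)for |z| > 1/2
Standard pair: z/(z-a) <-> a^n * u[n] for causal signals
With a=1/2: x[n]=(1/2)^n * u[n]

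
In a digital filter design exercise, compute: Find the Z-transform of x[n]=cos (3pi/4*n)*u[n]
Z{cos(w0 * n) * u[n]}=z(z - cos(w0))/(z^2 - 2z * cos(w0) + 1)
With w0=3pi/4: X(z)=z(z - cos(3pi/4))/(z^2 - 2z * cos(3pi/4) + 1)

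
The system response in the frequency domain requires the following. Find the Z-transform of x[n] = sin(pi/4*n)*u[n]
Z{sin(w0*n)*u[n]}=z*sin(w0)/(z^2 - 2z*cos(w0) + 1)
With w0=pi/4: X(z)=z*sin(pi/4)/(z^2 - 2z*cos(pi/4) + 1)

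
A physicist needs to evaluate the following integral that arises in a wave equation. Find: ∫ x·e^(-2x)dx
Integration by parts: u=x, dv=e^(-2x) dx
du=dx, v=e^(-2x)/(-2)
=x·e^(-2x)/(-2) - ∫ e^(-2x)/(-2) dx
=x·e^(-2x)/(-2) - e^(-2x)/4 + C

Answer: e^(-2x)(x/(-2) - 1/4) + C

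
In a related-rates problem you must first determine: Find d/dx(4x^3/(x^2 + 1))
Quotient rule: (f/g)'=(f'g - fg')/g²
f=4x^3, f'=12x^2
g=x^2+1, g'=2x

Answer: (12x^2·(x^2+1)-8x^4)/(x^2+1)²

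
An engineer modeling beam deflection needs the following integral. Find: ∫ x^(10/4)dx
Power rule: ∫ x^(5/2) dx=x^(7/2)/(7/2) + C

Answer: (2/7)·x^(7/2) + C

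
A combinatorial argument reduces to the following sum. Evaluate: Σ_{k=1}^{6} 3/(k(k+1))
Partial fractions: 3/(k(k + 1)) = 3/k - 3/(k + 1)
Telescoping sum: 3(1 - 1/7) = 3·6/7

Answer: 18/7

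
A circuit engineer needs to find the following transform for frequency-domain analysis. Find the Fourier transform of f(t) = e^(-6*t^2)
The Fourier transform of a Gaussian e^(-a*t^2) is sqrt(pi/a)*e^(-omega^2/(4a)).
With a = 6: F(omega) = sqrt(pi/6)*e^(-omega^2/24)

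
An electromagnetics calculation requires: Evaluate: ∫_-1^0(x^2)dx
Step 1: Find antiderivative F(x) = (1/3)x^3
Step 2: F(0) - F(-1) = 0 - (-1/3) = 1/3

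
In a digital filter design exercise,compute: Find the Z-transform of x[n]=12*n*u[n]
Z{n*u[n]} = z/(z-1)^2
By linearity: Z{12*n*u[n]} = 12z/(z-1)^2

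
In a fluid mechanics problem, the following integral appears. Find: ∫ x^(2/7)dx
Power rule: ∫ x^(2/7) dx=x^(9/7)/(9/7)+C

Answer: (7/9)·x^(9/7)+C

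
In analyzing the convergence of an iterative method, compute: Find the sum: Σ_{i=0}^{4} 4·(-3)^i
Geometric series: S=a(1 - r^n)/(1 - r)
a=4, r=-3, n=5
S=4(1 + 243)/4=244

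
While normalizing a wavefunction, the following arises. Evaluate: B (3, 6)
B(x,y)=Γ(x)Γ(y)/Γ(x+y)=(x-1)!(y-1)!/(x+y-1)!
B(3,6)=2!·5!/8!=1/168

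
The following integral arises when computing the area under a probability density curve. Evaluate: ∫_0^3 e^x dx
Antiderivative: e^x
Evaluate: (e^3 - 1)

Answer: e^3 - 1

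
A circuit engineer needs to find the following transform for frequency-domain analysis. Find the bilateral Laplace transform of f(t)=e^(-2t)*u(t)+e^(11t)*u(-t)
For e^(-2t)*u(t): L = 1/(s+2), Re(s) > -2
For e^(11t)*u(-t): L = -1/(s-11), Re(s) < 11
Combined: F(s) = 1/(s+2)-1/(s-11), -2 < Re(s) < 11

Answer: 1/(s+2)-1/(s-11), ROC: -2 < Re(s) < 11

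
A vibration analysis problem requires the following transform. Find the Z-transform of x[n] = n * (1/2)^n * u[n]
Using the property Z{n*a^n*u[n]} = az/(z-a)^2
With a = 1/2: X(z) = (1/2)z/(z - 1/2)^2, |z| > 1/2

Answer: (1/2)z/(z - 1/2)^2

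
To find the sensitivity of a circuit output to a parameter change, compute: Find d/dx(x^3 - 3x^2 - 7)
Power rule: d/dx(ax^n) = n·a·x^(n-1)
Term by term: 3·x^2-6·x

Answer: 3x^2-6x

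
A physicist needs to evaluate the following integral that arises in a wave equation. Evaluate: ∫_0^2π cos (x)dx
Antiderivative: sin(x)
Evaluate at bounds: [sin(1·2π)/1] - [sin(1·0)/1]
=((0) - (0))/1=0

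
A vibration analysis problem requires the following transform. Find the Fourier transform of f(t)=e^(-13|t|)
Using the standard pair: F{e^(-a|t|)} = 2a/(a^2 + omega^2)
With a = 13: F(omega) = 26/(169 + omega^2)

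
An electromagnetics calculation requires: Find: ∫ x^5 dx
Using power rule: ∫ x^5 dx=1/6 x^6+C=(1/6)x^6+C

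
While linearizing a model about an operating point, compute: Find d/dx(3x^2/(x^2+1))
Quotient rule: (f/g)'=(f'g - fg')/g²
f=3x^2, f'=6x
g=x^2+1, g'=2x

Answer: (6x·(x^2+1)-6x^3)/(x^2+1)²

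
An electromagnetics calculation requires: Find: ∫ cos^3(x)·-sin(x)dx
Let u=cos(x), du=-sin(x) dx
∫ u^3 du=u^4/4+C

Answer: cos^4(x)/4+C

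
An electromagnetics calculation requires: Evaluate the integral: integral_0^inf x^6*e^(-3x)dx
This is a Gamma integral. Substitute u=3x (du=3 dx):
integral_0^inf x^6 * e^(-3x) dx=(1/3^7) integral_0^inf u^6 * e^(-u) du
=Gamma(7)/3^7=6!/3^7=720/2187

Answer: 80/243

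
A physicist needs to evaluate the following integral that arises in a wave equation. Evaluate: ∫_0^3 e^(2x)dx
Antiderivative: (1/2)e^(2x)
Evaluate: (1/2)(e^6 - 1)

Answer: (e^6 - 1)/2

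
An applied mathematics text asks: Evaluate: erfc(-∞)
erfc(x)=1 - erf(x); erfc(-∞)=1 - erf(-∞)=1 - (-1)=2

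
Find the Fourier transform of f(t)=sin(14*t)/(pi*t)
sin(W * t)/(pi * t)=(W/pi) * sinc(W * t/pi) is the impulse response of the ideal low-pass filter with cutoff W (here W=14).
Its Fourier transform is a rectangular function:
F(omega)=1 for |omega| < 14, 0 otherwise

Answer: rect(omega/28) [i.e., 1 for |omega| < 14, 0 otherwise]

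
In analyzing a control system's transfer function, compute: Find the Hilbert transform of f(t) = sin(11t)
The Hilbert transform shifts each frequency component by -pi/2.
H{sin(wt)} = -cos(wt)
With w = 11: H{sin(11t)} = -cos(11t)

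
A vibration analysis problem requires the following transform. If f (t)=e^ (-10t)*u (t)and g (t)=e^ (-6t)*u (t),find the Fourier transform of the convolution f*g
By the convolution theorem: F{f * g}=F(omega) * G(omega)
F(omega)=1/(10+j * omega), G(omega)=1/(6+j * omega)
F{f * g}=1/((10+j * omega)(6+j * omega))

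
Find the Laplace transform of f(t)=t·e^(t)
L{t·e^(at)} = 1/(s-a)²
L{t·e^(t)} = 1/(s-1)²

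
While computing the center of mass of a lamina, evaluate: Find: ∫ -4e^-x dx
Since d/dx[e^-x]=- e^-x, we get 4e^-x+C

Answer: 4e^-x+C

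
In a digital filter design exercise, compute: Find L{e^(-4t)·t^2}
First shifting: L{e^(at)f(t)}=F(s-a)
L{t^2}=2/s^3
Shift s → s+4: 2/(s+4)^3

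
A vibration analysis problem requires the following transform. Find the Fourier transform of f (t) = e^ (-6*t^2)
The Fourier transform of a Gaussian e^(-a*t^2) is sqrt(pi/a)*e^(-omega^2/(4a)).
With a = 6: F(omega) = sqrt(pi/6)*e^(-omega^2/24)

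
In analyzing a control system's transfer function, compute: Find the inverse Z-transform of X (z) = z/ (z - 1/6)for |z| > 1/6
Standard pair: z/(z-a) <-> a^n * u[n] for causal signals
With a = 1/6: x[n] = (1/6)^n * u[n]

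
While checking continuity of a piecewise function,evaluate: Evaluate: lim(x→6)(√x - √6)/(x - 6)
Multiply by conjugate (√x+√6)/(√x+√6):
=(x - 6)/((x - 6)(√x+√6))=1/(√x+√6)
As x → 6: 1/(2√6)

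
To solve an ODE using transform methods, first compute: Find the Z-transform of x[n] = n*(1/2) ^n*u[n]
Using the property Z{n*a^n*u[n]} = az/(z-a)^2
With a = 1/2: X(z) = (1/2)z/(z - 1/2)^2, |z| > 1/2

Answer: (1/2)z/(z - 1/2)^2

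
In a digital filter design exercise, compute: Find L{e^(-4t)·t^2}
First shifting: L{e^(at)f(t)} = F(s-a)
L{t^2} = 2/s^3
Shift s → s + 4: 2/(s + 4)^3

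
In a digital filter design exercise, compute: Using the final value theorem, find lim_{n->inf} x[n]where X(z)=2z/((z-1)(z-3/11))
Final value theorem: lim x[n] = lim_{z->1} (z-1) * X(z)
(z-1) * X(z) = 2z/(z-3/11)
As z->1: 2/(1-3/11) = 2/(8/11) = 11/4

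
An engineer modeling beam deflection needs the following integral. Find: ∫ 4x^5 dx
Using power rule: ∫ 4x^5 dx = 4/6 x^6+C = (2/3)x^6+C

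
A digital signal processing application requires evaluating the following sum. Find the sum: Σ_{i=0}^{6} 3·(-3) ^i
Geometric series: S = a(1 - r^n)/(1 - r)
a = 3, r = -3, n = 7
S = 3(1 + 2187)/4 = 1641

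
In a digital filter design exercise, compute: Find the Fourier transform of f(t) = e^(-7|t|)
Using the standard pair: F{e^(-a|t|)}=2a/(a^2 + omega^2)
With a=7: F(omega)=14/(49 + omega^2)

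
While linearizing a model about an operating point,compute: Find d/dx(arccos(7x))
d/dx[arccos(u)]=-u'/√(1-u²), u=7x, u'=7

Answer: -7/√(1-49x²)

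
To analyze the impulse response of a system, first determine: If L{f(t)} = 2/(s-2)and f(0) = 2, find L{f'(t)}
L{f'(t)}=s·F(s) - f(0)=2s/(s-2)-2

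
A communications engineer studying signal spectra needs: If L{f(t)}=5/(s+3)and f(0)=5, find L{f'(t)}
L{f'(t)} = s·F(s) - f(0) = 5s/(s + 3) - 5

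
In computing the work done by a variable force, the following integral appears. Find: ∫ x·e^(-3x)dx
Integration by parts: u = x, dv = e^(-3x) dx
du = dx, v = e^(-3x)/(-3)
= x·e^(-3x)/(-3) - ∫ e^(-3x)/(-3) dx
= x·e^(-3x)/(-3) - e^(-3x)/9 + C

Answer: e^(-3x)(x/(-3) - 1/9) + C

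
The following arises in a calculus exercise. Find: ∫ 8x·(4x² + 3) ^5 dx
Let u=4x²+3, du=8x dx
∫ u^5 du=u^6/6+C

Answer: (4x²+3)^6/6+C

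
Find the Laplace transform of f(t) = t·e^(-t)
L{t·e^(at)}=1/(s-a)²
L{t·e^(-t)}=1/(s + 1)²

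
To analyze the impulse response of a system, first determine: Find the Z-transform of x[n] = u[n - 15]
Using the time-shift property: Z{u[n-15]} = z^(-15)*z/(z-1)
= z^(-14)/(z-1)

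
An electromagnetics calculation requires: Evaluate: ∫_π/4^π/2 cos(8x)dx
Antiderivative: sin(8x)/8
Evaluate at bounds: [sin(8·π/2)/8] - [sin(8·π/4)/8]
= ((0) - (0))/8 = 0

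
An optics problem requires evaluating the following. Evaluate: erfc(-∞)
erfc(x) = 1 - erf(x); erfc(-∞) = 1 - erf(-∞) = 1 - (-1) = 2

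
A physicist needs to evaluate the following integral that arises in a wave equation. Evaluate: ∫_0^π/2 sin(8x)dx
Antiderivative: -cos(8x)/8
Evaluate at bounds: [-cos(8·π/2)/8] - [-cos(8·0)/8]
= (-(1)+(1))/8 = 0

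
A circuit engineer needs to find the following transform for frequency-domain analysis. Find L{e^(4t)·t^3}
First shifting: L{e^(at)f(t)}=F(s-a)
L{t^3}=6/s^4
Shift s → s-4: 6/(s-4)^4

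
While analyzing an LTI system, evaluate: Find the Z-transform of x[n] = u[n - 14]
Using the time-shift property: Z{u[n-14]} = z^(-14) * z/(z-1)
= z^(-13)/(z-1)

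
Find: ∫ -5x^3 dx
Using power rule: ∫ -5x^3 dx=-5/4 x^4 + C=(-5/4)x^4 + C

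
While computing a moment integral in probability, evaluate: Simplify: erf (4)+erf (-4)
erf is odd: erf(-4) = -erf(4)
erf(4)+erf(-4) = erf(4) - erf(4) = 0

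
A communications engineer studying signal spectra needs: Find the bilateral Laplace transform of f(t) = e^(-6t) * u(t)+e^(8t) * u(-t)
For e^(-6t)*u(t): L = 1/(s + 6), Re(s) > -6
For e^(8t)*u(-t): L = -1/(s-8), Re(s) < 8
Combined: F(s) = 1/(s + 6) - 1/(s-8), -6 < Re(s) < 8

Answer: 1/(s + 6) - 1/(s-8), ROC: -6 < Re(s) < 8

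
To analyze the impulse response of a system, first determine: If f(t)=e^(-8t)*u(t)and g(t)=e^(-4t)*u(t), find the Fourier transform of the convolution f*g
By the convolution theorem: F{f*g} = F(omega)*G(omega)
F(omega) = 1/(8+j*omega), G(omega) = 1/(4+j*omega)
F{f*g} = 1/((8+j*omega)(4+j*omega))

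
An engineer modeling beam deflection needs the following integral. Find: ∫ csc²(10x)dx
Since d/dx[-cot(10x)] = 10csc²(10x), integral = -cot(10x)/10 + C

Answer: (-1/10)cot(10x) + C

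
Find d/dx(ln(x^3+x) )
Chain rule: d/dx[ln(u)] = u'/u where u = x^3+x
u' = 3x^2+1

Answer: (3x^2+1)/(x^3+x)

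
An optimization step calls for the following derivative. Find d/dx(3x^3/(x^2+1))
Quotient rule: (f/g)' = (f'g - fg')/g²
f = 3x^3, f' = 9x^2
g = x^2 + 1, g' = 2x

Answer: (9x^2·(x^2 + 1) - 6x^4)/(x^2 + 1)²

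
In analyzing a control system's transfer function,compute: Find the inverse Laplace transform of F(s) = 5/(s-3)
L^(-1){5/(s-a)}=c·e^(at)
Here a=3, c=5

Answer: 5e^(3t)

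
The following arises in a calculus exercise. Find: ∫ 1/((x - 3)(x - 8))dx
Partial fractions: 1/((x-3)(x-8))=A/(x-3) + B/(x-8)
A=-1/5, B=1/5
∫ [-1/5· 1/(x-3) + 1/5· 1/(x-8)] dx
=(1/5)[ln|x-8| - ln|x-3|] + C

Answer: (1/5)·ln|(x-8)/(x-3)| + C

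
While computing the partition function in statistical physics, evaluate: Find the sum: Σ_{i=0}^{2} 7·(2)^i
Geometric series: S=a(1 - r^n)/(1 - r)
a=7, r=2, n=3
S=7(1 - 8)/-1=49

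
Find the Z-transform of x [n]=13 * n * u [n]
Z{n*u[n]}=z/(z-1)^2
By linearity: Z{13*n*u[n]}=13z/(z-1)^2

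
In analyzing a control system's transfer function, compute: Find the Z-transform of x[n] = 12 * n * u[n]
Z{n * u[n]} = z/(z-1)^2
By linearity: Z{12 * n * u[n]} = 12z/(z-1)^2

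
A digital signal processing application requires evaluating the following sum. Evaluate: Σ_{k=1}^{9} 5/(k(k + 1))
Partial fractions: 5/(k(k+1)) = 5/k - 5/(k+1)
Telescoping sum: 5(1-1/10) = 5·9/10

Answer: 9/2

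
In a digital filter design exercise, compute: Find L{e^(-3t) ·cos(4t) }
First shifting: L{e^(at)f(t)} = F(s-a)
L{cos(4t)} = s/(s² + 16)
Shift: (s + 3)/((s + 3)² + 16)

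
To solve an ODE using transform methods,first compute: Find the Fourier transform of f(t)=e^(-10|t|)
Using the standard pair: F{e^(-a|t|)} = 2a/(a^2+omega^2)
With a = 10: F(omega) = 20/(100+omega^2)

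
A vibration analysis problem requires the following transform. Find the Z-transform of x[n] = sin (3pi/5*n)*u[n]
Z{sin(w0 * n) * u[n]}=z * sin(w0)/(z^2-2z * cos(w0)+1)
With w0=3pi/5: X(z)=z * sin(3pi/5)/(z^2-2z * cos(3pi/5)+1)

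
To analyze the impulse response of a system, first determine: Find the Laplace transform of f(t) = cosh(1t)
L{cosh(at)} = s/(s²-a²)
L{cosh(1t)} = s/(s²-1)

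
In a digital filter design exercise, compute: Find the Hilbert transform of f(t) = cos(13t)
The Hilbert transform shifts each frequency component by -pi/2.
H{cos(wt)} = sin(wt)
With w = 13: H{cos(13t)} = sin(13t)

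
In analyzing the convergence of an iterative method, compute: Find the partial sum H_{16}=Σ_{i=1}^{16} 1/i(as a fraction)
H_16=1+1/2+1/3+...+1/16
=2436559/720720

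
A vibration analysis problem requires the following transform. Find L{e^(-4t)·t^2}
First shifting: L{e^(at)f(t)}=F(s-a)
L{t^2}=2/s^3
Shift s → s + 4: 2/(s + 4)^3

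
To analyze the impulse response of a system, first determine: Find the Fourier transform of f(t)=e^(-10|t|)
Using the standard pair: F{e^(-a|t|)} = 2a/(a^2 + omega^2)
With a = 10: F(omega) = 20/(100 + omega^2)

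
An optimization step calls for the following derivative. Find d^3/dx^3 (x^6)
Apply power rule 3 times:
d^1: 6x^5
d^2: 30x^4
d^3: 120x^3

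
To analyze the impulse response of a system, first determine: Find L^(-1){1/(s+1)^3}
L^(-1){1/(s-a)^n}=t^(n-1)·e^(at)/(n-1)!
Here a=-1, n=3: t^2·e^(-t)/2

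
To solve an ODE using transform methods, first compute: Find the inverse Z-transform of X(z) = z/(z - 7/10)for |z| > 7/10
Standard pair: z/(z-a) <-> a^n*u[n] for causal signals
With a = 7/10: x[n] = (7/10)^n*u[n]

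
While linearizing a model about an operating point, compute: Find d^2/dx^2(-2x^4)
Apply power rule 2 times:
d^1: -8x^3
d^2: -24x^2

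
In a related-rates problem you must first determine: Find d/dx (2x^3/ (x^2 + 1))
Quotient rule: (f/g)' = (f'g - fg')/g²
f = 2x^3, f' = 6x^2
g = x^2 + 1, g' = 2x

Answer: (6x^2·(x^2 + 1) - 4x^4)/(x^2 + 1)²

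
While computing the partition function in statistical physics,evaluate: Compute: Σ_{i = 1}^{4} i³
Using formula: Σ i^3=[n(n + 1)/2]²=[4·5/2]²=100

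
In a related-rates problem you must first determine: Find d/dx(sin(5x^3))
Chain rule: d/dx[sin(u)]=cos(u)·u' where u=5x^3
u'=15x^2

Answer: 15x^2·cos(5x^3)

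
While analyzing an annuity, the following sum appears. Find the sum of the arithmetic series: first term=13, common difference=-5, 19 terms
Last term: a_n=13 + (19 - 1)·-5=-77
Sum=n(a_1 + a_n)/2=19(13 + (-77))/2=-608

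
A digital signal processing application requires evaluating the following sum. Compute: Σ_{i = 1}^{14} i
Using formula: Σ i^1=n(n+1)/2=14·15/2=105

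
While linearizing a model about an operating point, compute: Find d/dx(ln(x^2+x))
Chain rule: d/dx[ln(u)]=u'/u where u=x^2 + x
u'=2x + 1

Answer: (2x + 1)/(x^2 + x)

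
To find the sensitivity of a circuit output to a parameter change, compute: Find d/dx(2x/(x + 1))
Quotient rule: (f/g)' = (f'g - fg')/g²
f = 2x, f' = 2
g = x + 1, g' = 1

Answer: (2·(x + 1) - 2x)/(x + 1)²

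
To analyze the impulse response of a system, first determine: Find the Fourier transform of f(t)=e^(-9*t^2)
The Fourier transform of a Gaussian e^(-a*t^2) is sqrt(pi/a)*e^(-omega^2/(4a)).
With a=9: F(omega)=sqrt(pi)/3*e^(-omega^2/36)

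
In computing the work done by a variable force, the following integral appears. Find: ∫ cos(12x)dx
Using substitution u=12x: ∫ cos(u) du/12=sin(u)/12+C

Answer: (1/12)sin(12x)+C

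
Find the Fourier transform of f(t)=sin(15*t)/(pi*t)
sin(W * t)/(pi * t)=(W/pi) * sinc(W * t/pi) is the impulse response of the ideal low-pass filter with cutoff W (here W=15).
Its Fourier transform is a rectangular function:
F(omega)=1 for |omega| < 15, 0 otherwise

Answer: rect(omega/30) [i.e., 1 for |omega| < 15, 0 otherwise]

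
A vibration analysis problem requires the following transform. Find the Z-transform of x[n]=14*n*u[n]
Z{n * u[n]}=z/(z-1)^2
By linearity: Z{14 * n * u[n]}=14z/(z-1)^2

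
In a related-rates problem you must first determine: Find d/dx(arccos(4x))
d/dx[arccos(u)]=-u'/√(1-u²), u=4x, u'=4

Answer: -4/√(1-16x²)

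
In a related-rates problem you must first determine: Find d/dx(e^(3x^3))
Chain rule: d/dx[e^u]=e^u · u' where u=3x^3
u'=9x^2

Answer: 9x^2·e^(3x^3)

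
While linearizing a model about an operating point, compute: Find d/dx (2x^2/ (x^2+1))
Quotient rule: (f/g)'=(f'g - fg')/g²
f=2x^2, f'=4x
g=x^2+1, g'=2x

Answer: (4x·(x^2+1)-4x^3)/(x^2+1)²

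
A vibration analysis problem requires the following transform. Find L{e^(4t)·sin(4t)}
First shifting: L{e^(at)f(t)} = F(s-a)
L{sin(4t)} = 4/(s² + 16)
Shift: 4/((s-4)² + 16)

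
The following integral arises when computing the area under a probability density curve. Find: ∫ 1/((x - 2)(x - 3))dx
Partial fractions: 1/((x-2)(x-3)) = A/(x-2)+B/(x-3)
A = -1, B = 1
∫ [-1· 1/(x-2)+1· 1/(x-3)] dx
= (1)[ln|x-3| - ln|x-2|]+C

Answer: ln|(x-3)/(x-2)|+C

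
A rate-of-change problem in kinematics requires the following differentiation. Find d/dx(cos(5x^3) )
Chain rule: d/dx[cos(u)]=-sin(u)·u' where u=5x^3
u'=15x^2

Answer: -15x^2·sin(5x^3)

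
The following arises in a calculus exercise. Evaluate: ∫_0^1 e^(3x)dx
Antiderivative: (1/3)e^(3x)
Evaluate: (1/3)(e^3-1)

Answer: (e^3-1)/3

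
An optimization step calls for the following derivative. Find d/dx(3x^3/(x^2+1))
Quotient rule: (f/g)' = (f'g - fg')/g²
f = 3x^3, f' = 9x^2
g = x^2+1, g' = 2x

Answer: (9x^2·(x^2+1)-6x^4)/(x^2+1)²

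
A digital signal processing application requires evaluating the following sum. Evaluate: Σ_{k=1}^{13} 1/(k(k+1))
Partial fractions: 1/(k(k+1))=1/k - 1/(k+1)
Telescoping sum: 1(1-1/14)=1·13/14

Answer: 13/14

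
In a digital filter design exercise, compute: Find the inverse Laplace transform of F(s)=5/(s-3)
L^(-1){5/(s-a)} = c·e^(at)
Here a = 3, c = 5

Answer: 5e^(3t)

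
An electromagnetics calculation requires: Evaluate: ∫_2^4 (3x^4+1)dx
Step 1: Find antiderivative F(x) = (3/5)x^5+x
Step 2: F(4) - F(2) = 3092/5 - (106/5) = 2986/5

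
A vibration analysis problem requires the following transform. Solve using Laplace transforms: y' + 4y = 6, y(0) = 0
Take L of both sides: sY(s) - 0 + 4Y(s)=6/s
Y(s)(s + 4)=6/s + 0
Y(s)=6/(s(s + 4)) + 0/(s + 4)
Partial fractions: 6/(s(s + 4))=(3/2)/s - (3/2)/(s + 4)
So Y(s)=(3/2)/s - (3/2)/(s + 4)
Inverse transform (L^(-1){1/s}=1, L^(-1){1/(s + 4)}=e^(-4t)):

Answer: y(t)=3/2 - (3/2)·e^(-4t)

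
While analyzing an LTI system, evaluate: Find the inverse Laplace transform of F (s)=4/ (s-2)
L^(-1){4/(s-a)}=c·e^(at)
Here a=2, c=4

Answer: 4e^(2t)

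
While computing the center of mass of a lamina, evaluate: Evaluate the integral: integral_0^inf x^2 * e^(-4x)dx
This is a Gamma integral. Substitute u = 4x (du = 4 dx):
integral_0^inf x^2 * e^(-4x) dx = (1/4^3) integral_0^inf u^2 * e^(-u) du
= Gamma(3)/4^3 = 2!/4^3 = 2/64

Answer: 1/32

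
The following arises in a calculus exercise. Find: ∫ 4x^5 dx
Using power rule: ∫ 4x^5 dx = 4/6 x^6 + C = (2/3)x^6 + C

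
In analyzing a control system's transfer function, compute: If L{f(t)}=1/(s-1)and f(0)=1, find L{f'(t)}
L{f'(t)} = s·F(s) - f(0) = s/(s-1) - 1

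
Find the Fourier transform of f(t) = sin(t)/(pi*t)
sin(W*t)/(pi*t) = (W/pi)*sinc(W*t/pi) is the impulse response of the ideal low-pass filter with cutoff W (here W = 1).
Its Fourier transform is a rectangular function:
F(omega) = 1 for |omega| < 1, 0 otherwise

Answer: rect(omega/2) [i.e., 1 for |omega| < 1, 0 otherwise]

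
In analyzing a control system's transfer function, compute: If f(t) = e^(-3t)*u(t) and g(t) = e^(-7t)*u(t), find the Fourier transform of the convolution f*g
By the convolution theorem: F{f*g} = F(omega)*G(omega)
F(omega) = 1/(3+j*omega), G(omega) = 1/(7+j*omega)
F{f*g} = 1/((3+j*omega)(7+j*omega))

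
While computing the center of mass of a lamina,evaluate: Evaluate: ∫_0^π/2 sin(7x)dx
Antiderivative: -cos(7x)/7
Evaluate at bounds: [-cos(7·π/2)/7] - [-cos(7·0)/7]
=(-(0)+(1))/7=1/7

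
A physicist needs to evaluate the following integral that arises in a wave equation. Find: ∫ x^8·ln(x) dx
By parts: u=ln(x), dv=x^8 dx
du=1/x dx, v=x^9/9
=x^9·ln(x)/9 - ∫ x^8/9 dx
=x^9·ln(x)/9 - x^9/81+C

Answer: x^9(ln(x)/9-1/81)+C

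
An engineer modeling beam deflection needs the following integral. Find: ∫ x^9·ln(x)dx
By parts: u=ln(x), dv=x^9 dx
du=1/x dx, v=x^10/10
=x^10·ln(x)/10 - ∫ x^9/10 dx
=x^10·ln(x)/10 - x^10/100 + C

Answer: x^10(ln(x)/10 - 1/100) + C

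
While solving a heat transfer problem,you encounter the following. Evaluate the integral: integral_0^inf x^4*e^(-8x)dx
This is a Gamma integral. Substitute u=8x (du=8 dx):
integral_0^inf x^4*e^(-8x) dx=(1/8^5) integral_0^inf u^4*e^(-u) du
=Gamma(5)/8^5=4!/8^5=24/32768

Answer: 3/4096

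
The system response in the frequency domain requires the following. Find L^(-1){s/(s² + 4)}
L^(-1){s/(s²+w²)} = cos(wt)
Here w = 2

Answer: cos(2t)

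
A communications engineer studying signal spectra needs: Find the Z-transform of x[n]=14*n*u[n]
Z{n * u[n]}=z/(z-1)^2
By linearity: Z{14 * n * u[n]}=14z/(z-1)^2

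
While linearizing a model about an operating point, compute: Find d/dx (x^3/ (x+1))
Quotient rule: (f/g)'=(f'g - fg')/g²
f=x^3, f'=3x^2
g=x+1, g'=1

Answer: (3x^2·(x+1) - x^3)/(x+1)²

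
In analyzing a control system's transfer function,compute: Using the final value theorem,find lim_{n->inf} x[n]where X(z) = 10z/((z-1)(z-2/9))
Final value theorem: lim x[n]=lim_{z->1} (z-1)*X(z)
(z-1)*X(z)=10z/(z-2/9)
As z->1: 10/(1 - 2/9)=10/(7/9)=90/7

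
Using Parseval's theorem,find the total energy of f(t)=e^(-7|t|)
Parseval's theorem: E=integral |f(t)|^2 dt=(1/2pi) integral |F(omega)|^2 domega
E=integral_{-inf}^{inf} e^(-14|t|) dt=2 * integral_0^inf e^(-14t) dt=2/(2 * 7)=1/7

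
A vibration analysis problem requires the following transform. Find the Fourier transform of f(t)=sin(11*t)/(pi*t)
sin(W*t)/(pi*t)=(W/pi)*sinc(W*t/pi) is the impulse response of the ideal low-pass filter with cutoff W (here W=11).
Its Fourier transform is a rectangular function:
F(omega)=1 for |omega| < 11, 0 otherwise

Answer: rect(omega/22) [i.e., 1 for |omega| < 11, 0 otherwise]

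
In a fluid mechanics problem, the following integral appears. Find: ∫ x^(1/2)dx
Power rule: ∫ x^(1/2) dx = x^(3/2)/(3/2)+C

Answer: (2/3)·x^(3/2)+C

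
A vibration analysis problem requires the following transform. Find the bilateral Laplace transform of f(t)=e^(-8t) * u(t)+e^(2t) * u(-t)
For e^(-8t) * u(t): L=1/(s+8), Re(s) > -8
For e^(2t) * u(-t): L=-1/(s-2), Re(s) < 2
Combined: F(s)=1/(s+8)-1/(s-2), -8 < Re(s) < 2

Answer: 1/(s+8)-1/(s-2), ROC: -8 < Re(s) < 2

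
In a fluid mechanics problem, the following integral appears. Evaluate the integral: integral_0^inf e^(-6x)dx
integral_0^inf e^(-6x) dx = [-1/6 * e^(-6x)]_0^inf
= 0 - (-1/6) = 1/6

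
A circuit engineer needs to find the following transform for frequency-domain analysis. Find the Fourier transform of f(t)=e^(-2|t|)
Using the standard pair: F{e^(-a|t|)} = 2a/(a^2+omega^2)
With a = 2: F(omega) = 4/(4+omega^2)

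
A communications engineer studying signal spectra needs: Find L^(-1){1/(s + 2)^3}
L^(-1){1/(s-a)^n} = t^(n-1)·e^(at)/(n-1)!
Here a = -2, n = 3: t^2·e^(-2t)/2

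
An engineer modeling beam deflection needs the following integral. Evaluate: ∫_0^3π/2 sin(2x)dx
Antiderivative: -cos(2x)/2
Evaluate at bounds: [-cos(2·3π/2)/2] - [-cos(2·0)/2]
= (-(-1) + (1))/2 = 1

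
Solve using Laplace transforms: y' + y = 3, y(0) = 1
Take L of both sides: sY(s) - 1 + Y(s) = 3/s
Y(s)(s + 1) = 3/s + 1
Y(s) = 3/(s(s + 1)) + 1/(s + 1)
Partial fractions: 3/(s(s + 1)) = 3/s - 3/(s + 1)
So Y(s) = 3/s - 2/(s + 1)
Inverse transform (L^(-1){1/s} = 1, L^(-1){1/(s + 1)} = e^(-t)):

Answer: y(t) = 3 - 2·e^(-t)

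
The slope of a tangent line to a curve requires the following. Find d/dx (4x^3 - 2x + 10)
Power rule: d/dx(ax^n) = n·a·x^(n-1)
Term by term: 12·x^2 - 2

Answer: 12x^2 - 2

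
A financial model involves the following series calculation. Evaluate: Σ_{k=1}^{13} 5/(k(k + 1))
Partial fractions: 5/(k(k+1))=5/k - 5/(k+1)
Telescoping sum: 5(1-1/14)=5·13/14

Answer: 65/14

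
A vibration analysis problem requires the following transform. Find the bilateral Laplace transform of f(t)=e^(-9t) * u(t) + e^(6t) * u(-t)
For e^(-9t)*u(t): L = 1/(s + 9), Re(s) > -9
For e^(6t)*u(-t): L = -1/(s-6), Re(s) < 6
Combined: F(s) = 1/(s + 9) - 1/(s-6), -9 < Re(s) < 6

Answer: 1/(s + 9) - 1/(s-6), ROC: -9 < Re(s) < 6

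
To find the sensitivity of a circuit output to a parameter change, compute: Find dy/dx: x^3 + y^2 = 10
Differentiate: 3x^2 + 2y·(dy/dx) = 0
dy/dx = -3x^2/(2y)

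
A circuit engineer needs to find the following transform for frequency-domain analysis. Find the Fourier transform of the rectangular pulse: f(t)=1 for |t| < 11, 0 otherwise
F(omega)=integral from -11 to 11 of e^(-j*omega*t) dt
=2*sin(11*omega)/omega=22*sinc(11*omega/pi)

Answer: 2*sin(11*omega)/omega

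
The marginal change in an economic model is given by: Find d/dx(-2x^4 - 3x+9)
Power rule: d/dx(ax^n) = n·a·x^(n-1)
Term by term: -8·x^3-3

Answer: -8x^3-3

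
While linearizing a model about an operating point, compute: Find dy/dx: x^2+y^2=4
Differentiate: 2x+2y·(dy/dx) = 0
dy/dx = -2x/(2y)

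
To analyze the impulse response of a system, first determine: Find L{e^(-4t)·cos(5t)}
First shifting: L{e^(at)f(t)} = F(s-a)
L{cos(5t)} = s/(s² + 25)
Shift: (s + 4)/((s + 4)² + 25)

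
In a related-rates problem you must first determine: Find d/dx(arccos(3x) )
d/dx[arccos(u)] = -u'/√(1-u²), u = 3x, u' = 3

Answer: -3/√(1 - 9x²)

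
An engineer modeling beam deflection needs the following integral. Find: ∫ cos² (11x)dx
Using identity cos²(u)=(1+cos(2u))/2:
∫ (1+cos(22x))/2 dx=x/2+sin(22x)/44+C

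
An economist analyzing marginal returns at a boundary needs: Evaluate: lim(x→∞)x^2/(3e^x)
Apply L'Hôpital 2 times (∞/∞ each time):
Eventually get 2!/(3e^x) → 0

Answer: 0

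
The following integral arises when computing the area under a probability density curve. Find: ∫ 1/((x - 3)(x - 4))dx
Partial fractions: 1/((x-3)(x-4))=A/(x-3)+B/(x-4)
A=-1, B=1
∫ [-1· 1/(x-3)+1· 1/(x-4)] dx
=(1)[ln|x-4| - ln|x-3|]+C

Answer: ln|(x-4)/(x-3)|+C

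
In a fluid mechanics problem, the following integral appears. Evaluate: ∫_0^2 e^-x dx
Antiderivative: -e^-x
Evaluate: -(e^-2 - 1)

Answer: (e^-2 - 1)/(-1)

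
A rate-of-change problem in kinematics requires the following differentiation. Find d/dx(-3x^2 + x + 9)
Power rule: d/dx(ax^n) = n·a·x^(n-1)
Term by term: -6·x+1

Answer: -6x+1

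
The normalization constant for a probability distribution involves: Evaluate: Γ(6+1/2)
Γ(n+1/2) = (2n)!√π/(4^n·n!)
= 479001600√π/(4096·720) = (10395/64)·√π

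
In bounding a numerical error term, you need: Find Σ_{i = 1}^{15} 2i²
=2·n(n + 1)(2n + 1)/6=2·15·16·31/6=2480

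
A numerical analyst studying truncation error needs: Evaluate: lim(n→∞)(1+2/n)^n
This is the definition of e^2: lim(1+2/n)^n = e^2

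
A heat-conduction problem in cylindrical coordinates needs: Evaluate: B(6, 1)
B(x,y)=Γ(x)Γ(y)/Γ(x + y)=(x-1)!(y-1)!/(x + y-1)!
B(6,1)=5!·0!/6!=1/6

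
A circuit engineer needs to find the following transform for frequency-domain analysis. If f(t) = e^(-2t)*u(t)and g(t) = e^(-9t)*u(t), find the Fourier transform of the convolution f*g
By the convolution theorem: F{f * g}=F(omega) * G(omega)
F(omega)=1/(2+j * omega), G(omega)=1/(9+j * omega)
F{f * g}=1/((2+j * omega)(9+j * omega))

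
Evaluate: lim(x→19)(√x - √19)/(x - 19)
Multiply by conjugate (√x + √19)/(√x + √19):
= (x - 19)/((x - 19)(√x + √19)) = 1/(√x + √19)
As x → 19: 1/(2√19)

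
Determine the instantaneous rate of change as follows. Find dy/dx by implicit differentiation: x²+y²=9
Differentiate both sides: 2x+2y·(dy/dx) = 0
Solve: dy/dx = -2x/(2y) = -x/y

Answer: dy/dx = -x/y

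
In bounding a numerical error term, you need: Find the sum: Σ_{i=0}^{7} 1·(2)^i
Geometric series: S=a(1 - r^n)/(1 - r)
a=1, r=2, n=8
S=1(1-256)/-1=255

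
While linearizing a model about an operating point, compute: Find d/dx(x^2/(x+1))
Quotient rule: (f/g)'=(f'g - fg')/g²
f=x^2, f'=2x
g=x + 1, g'=1

Answer: (2x·(x + 1) - x^2)/(x + 1)²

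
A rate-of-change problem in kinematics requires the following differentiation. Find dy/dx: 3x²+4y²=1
Differentiate: 6x+8y·(dy/dx) = 0
dy/dx = -6x/(8y) = -(3/4)·(x/y)

Answer: dy/dx = -(3/4)·(x/y)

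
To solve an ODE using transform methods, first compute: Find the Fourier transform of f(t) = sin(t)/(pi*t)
sin(W * t)/(pi * t)=(W/pi) * sinc(W * t/pi) is the impulse response of the ideal low-pass filter with cutoff W (here W=1).
Its Fourier transform is a rectangular function:
F(omega)=1 for |omega| < 1, 0 otherwise

Answer: rect(omega/2) [i.e., 1 for |omega| < 1, 0 otherwise]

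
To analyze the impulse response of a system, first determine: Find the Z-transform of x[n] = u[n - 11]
Using the time-shift property: Z{u[n-11]}=z^(-11)*z/(z-1)
=z^(-10)/(z-1)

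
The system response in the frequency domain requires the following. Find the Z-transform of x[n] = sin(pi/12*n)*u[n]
Z{sin(w0*n)*u[n]} = z*sin(w0)/(z^2 - 2z*cos(w0) + 1)
With w0 = pi/12: X(z) = z*sin(pi/12)/(z^2 - 2z*cos(pi/12) + 1)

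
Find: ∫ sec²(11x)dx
Since d/dx[tan(11x)]=11sec²(11x), integral=tan(11x)/11 + C

Answer: (1/11)tan(11x) + C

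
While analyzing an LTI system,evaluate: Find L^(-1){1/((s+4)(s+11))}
Partial fractions: 1/((s+4)(s+11)) = A/(s+4)+B/(s+11)
Cover-up: A = 1/(s+11)|_{s = -4} = 1/7; B = 1/(s+4)|_{s = -11} = -1/7
L^(-1) = (1/7)e^(-4t) - (1/7)e^(-11t)

Answer: (1/7)(e^(-4t) - e^(-11t))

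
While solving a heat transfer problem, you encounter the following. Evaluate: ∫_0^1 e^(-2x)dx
Antiderivative: (1/(-2))e^(-2x)
Evaluate: (1/(-2))(e^-2 - 1)

Answer: (e^-2 - 1)/(-2)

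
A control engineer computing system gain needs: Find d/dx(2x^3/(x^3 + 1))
Quotient rule: (f/g)'=(f'g - fg')/g²
f=2x^3, f'=6x^2
g=x^3+1, g'=3x^2

Answer: (6x^2·(x^3+1)-6x^5)/(x^3+1)²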